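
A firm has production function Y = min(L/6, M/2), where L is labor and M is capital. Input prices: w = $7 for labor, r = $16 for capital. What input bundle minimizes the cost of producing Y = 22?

With a fixed-proportions technology, the cost-minimizing bundle uses no slack in either input: L/6 = M/2 = Y.
So L = 6·22 = 132 and M = 2·22 = 44.

L* = 132, M* = 44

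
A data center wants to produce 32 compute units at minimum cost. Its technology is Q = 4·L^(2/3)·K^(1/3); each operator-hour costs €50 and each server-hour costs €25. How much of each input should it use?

L* = 8, K* = 8

Cost minimization requires the marginal rate of technical substitution to equal the input-price ratio: MP_L/MP_K = w/r.
Here MP_L/MP_K = (2/3)·(K/L)/(1/3) = 2·(K/L). Setting this equal to 50/25 = 2 gives K = L.
Substituting into Q = 32: 4·L^(2/3)·(L)^(1/3) = 32.
Solving, L = 8 and K = 8.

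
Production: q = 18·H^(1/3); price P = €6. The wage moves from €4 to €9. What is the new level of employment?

H* = 8

From P·MP_H = w with MP_H = 6·H^(-2/3), the labor demand is H(w) = (36/w)^(3/2).
At w = 4: H = 27. At w = 9: H = 8.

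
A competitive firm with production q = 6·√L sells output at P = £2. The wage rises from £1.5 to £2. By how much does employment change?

From P·MP_L = w with MP_L = 3·L^(-1/2), the labor demand is L(w) = (6/w)^(2).
At w = 1.5: L = 16. At w = 2: L = 9.
ΔL = 9 − 16 = -7.

ΔL = -7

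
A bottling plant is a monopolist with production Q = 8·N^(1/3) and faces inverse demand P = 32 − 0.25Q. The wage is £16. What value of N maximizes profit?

Marginal revenue from the inverse demand is MR = 32 − 0.5Q.
The marginal product is MP_N = (8/3)·N^(-2/3).
A monopolist hires until marginal revenue product equals the wage: MR·MP_N = w.
At N, Q = 8·N^(1/3). Substituting and solving: (32 − 4·N^(1/3))·(8/3)·N^(-2/3) = 16 gives N = 8.

N* = 8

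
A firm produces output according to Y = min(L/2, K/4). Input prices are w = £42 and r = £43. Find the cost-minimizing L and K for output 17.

L* = 34, K* = 68

With a fixed-proportions technology, the cost-minimizing bundle uses no slack in either input: L/2 = K/4 = Y.
So L = 2·17 = 34 and K = 4·17 = 68.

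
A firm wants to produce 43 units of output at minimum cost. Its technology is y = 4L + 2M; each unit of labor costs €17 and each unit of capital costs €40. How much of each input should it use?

L* = 10.75, M* = 0

The inputs are perfect substitutes, so the firm uses whichever has the lower cost per unit of output.
Cost per unit of output via L is w/4 = 4.25; via M it is r/2 = 20. L is cheaper.
Producing y = 43 with L alone: L = 10.75, M = 0.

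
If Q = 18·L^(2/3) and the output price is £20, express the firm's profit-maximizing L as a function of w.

L(w) = (240/w)^(3)

MP_L = (2/3)·18·L^(-1/3) = 12·L^(-1/3).
Setting P·MP_L = w: 240·L^(-1/3) = w.
Solving for L: L^(-1/3) = w/240, so L = (240/w)^(3).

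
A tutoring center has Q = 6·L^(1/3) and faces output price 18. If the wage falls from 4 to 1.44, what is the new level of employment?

L* = 125

From P·MP_L = w with MP_L = 2·L^(-2/3), the labor demand is L(w) = (36/w)^(3/2).
At w = 4: L = 27. At w = 1.44: L = 125.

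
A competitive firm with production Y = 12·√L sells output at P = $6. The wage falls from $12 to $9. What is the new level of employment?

From P·MP_L = w with MP_L = 6·L^(-1/2), the labor demand is L(w) = (36/w)^(2).
At w = 12: L = 9. At w = 9: L = 16.

L* = 16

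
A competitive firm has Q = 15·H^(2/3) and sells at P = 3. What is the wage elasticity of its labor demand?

MP_H = (2/3)·15·H^(-1/3), so P·MP_H = w gives 30·H^(-1/3) = w.
Solving, H(w) = (30/w)^(3). This is a constant-elasticity form: H ∝ w^(−3), so ε = −3.

ε = -3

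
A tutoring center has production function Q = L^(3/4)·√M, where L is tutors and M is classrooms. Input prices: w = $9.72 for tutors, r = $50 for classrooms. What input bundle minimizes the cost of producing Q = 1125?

L* = 625, M* = 81

Cost minimization requires the marginal rate of technical substitution to equal the input-price ratio: MP_L/MP_M = w/r.
Here MP_L/MP_M = (3/4)·(M/L)/(1/2) = 1.5·(M/L). Setting this equal to 9.72/50 = 0.1944 gives M = 0.1296L.
Substituting into Q = 1125: L^(3/4)·(0.1296L)^(1/2) = 1125.
Solving, L = 625 and M = 81.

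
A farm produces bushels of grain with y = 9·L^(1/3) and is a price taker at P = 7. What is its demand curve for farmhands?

L(w) = (21/w)^(3/2)

MP_L = (1/3)·9·L^(-2/3) = 3·L^(-2/3).
Setting P·MP_L = w: 21·L^(-2/3) = w.
Solving for L: L^(-2/3) = w/21, so L = (21/w)^(3/2).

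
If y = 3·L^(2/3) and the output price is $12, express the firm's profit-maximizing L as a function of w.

MP_L = (2/3)·3·L^(-1/3) = 2·L^(-1/3).
Setting P·MP_L = w: 24·L^(-1/3) = w.
Solving for L: L^(-1/3) = w/24, so L = (24/w)^(3).

L(w) = 13824/w³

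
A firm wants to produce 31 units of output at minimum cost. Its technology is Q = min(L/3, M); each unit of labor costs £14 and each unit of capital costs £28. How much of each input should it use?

L* = 93, M* = 31

With a fixed-proportions technology, the cost-minimizing bundle uses no slack in either input: L/3 = M = Q.
So L = 3·31 = 93 and M = 31.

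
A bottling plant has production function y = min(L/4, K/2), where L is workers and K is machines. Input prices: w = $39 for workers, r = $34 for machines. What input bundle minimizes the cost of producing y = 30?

L* = 120, K* = 60

With a fixed-proportions technology, the cost-minimizing bundle uses no slack in either input: L/4 = K/2 = y.
So L = 4·30 = 120 and K = 2·30 = 60.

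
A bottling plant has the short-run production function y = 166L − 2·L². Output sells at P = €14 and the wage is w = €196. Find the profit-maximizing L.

L* = 38

The marginal product of L is MP_L = 166 − 4L.
A price-taking firm hires until the value of the marginal product equals the wage: P·MP_L = w, so 14·(166 − 4L) = 196.
Then 166 − 4L = 14, giving L = 38.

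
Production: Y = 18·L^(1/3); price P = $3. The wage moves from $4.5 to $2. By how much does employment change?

ΔL = 19

From P·MP_L = w with MP_L = 6·L^(-2/3), the labor demand is L(w) = (18/w)^(3/2).
At w = 4.5: L = 8. At w = 2: L = 27.
ΔL = 27 − 8 = 19.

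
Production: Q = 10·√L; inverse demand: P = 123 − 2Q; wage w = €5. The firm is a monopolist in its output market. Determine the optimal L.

L* = 9

Marginal revenue from the inverse demand is MR = 123 − 4Q.
The marginal product is MP_L = 5·L^(-1/2).
A monopolist hires until marginal revenue product equals the wage: MR·MP_L = w.
At L, Q = 10·√L. Substituting and solving: (123 − 40·√L)·5·L^(-1/2) = 5 gives L = 9.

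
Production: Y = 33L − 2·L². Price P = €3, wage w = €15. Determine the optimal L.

The marginal product of L is MP_L = 33 − 4L.
A price-taking firm hires until the value of the marginal product equals the wage: P·MP_L = w, so 3·(33 − 4L) = 15.
Then 33 − 4L = 5, giving L = 7.

L* = 7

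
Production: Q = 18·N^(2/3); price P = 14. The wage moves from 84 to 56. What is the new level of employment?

N* = 27

From P·MP_N = w with MP_N = 12·N^(-1/3), the labor demand is N(w) = (168/w)^(3).
At w = 84: N = 8. At w = 56: N = 27.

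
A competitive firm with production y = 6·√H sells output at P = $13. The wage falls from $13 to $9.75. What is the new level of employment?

H* = 16

From P·MP_H = w with MP_H = 3·H^(-1/2), the labor demand is H(w) = (39/w)^(2).
At w = 13: H = 9. At w = 9.75: H = 16.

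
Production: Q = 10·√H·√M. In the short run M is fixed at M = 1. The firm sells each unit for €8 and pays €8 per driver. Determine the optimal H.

H* = 25

With M = 1, MP_H = (1/2)·10·H^(-1/2)·1^(1/2) = 5·H^(-1/2).
Profit maximization for a price taker requires P·MP_H = w: 8·5·H^(-1/2) = 8.
So H^(-1/2) = 0.2, which gives H = 25.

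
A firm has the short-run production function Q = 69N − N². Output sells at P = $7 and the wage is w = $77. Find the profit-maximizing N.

N* = 29

The marginal product of N is MP_N = 69 − 2N.
A price-taking firm hires until the value of the marginal product equals the wage: P·MP_N = w, so 7·(69 − 2N) = 77.
Then 69 − 2N = 11, giving N = 29.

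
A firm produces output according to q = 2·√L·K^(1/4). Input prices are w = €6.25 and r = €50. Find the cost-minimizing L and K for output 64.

Cost minimization requires the marginal rate of technical substitution to equal the input-price ratio: MP_L/MP_K = w/r.
Here MP_L/MP_K = (1/2)·(K/L)/(1/4) = 2·(K/L). Setting this equal to 6.25/50 = 0.125 gives K = 0.0625L.
Substituting into q = 64: 2·L^(1/2)·(0.0625L)^(1/4) = 64.
Solving, L = 256 and K = 16.

L* = 256, K* = 16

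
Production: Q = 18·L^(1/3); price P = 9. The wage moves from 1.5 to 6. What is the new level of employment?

From P·MP_L = w with MP_L = 6·L^(-2/3), the labor demand is L(w) = (54/w)^(3/2).
At w = 1.5: L = 216. At w = 6: L = 27.

L* = 27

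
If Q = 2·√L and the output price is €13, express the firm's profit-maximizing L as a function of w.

L(w) = 169/w²

MP_L = (1/2)·2·L^(-1/2) = L^(-1/2).
Setting P·MP_L = w: 13·L^(-1/2) = w.
Solving for L: L^(-1/2) = w/13, so L = (13/w)^(2).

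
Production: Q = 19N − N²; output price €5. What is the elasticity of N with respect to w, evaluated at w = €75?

ε = -3.75

From P·MP_N = w with MP_N = 19 − 2N, labor demand is N(w) = (19 − w/5)/2.
dN/dw = −1/(10) = -0.1.
At w = 75, N = 2, so ε = (dN/dw)·(w/N) = (-0.1)·(75/2) = -3.75.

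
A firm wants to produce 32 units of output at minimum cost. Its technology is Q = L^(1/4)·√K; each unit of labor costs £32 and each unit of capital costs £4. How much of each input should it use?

Cost minimization requires the marginal rate of technical substitution to equal the input-price ratio: MP_L/MP_K = w/r.
Here MP_L/MP_K = (1/4)·(K/L)/(1/2) = 0.5·(K/L). Setting this equal to 32/4 = 8 gives K = 16L.
Substituting into Q = 32: L^(1/4)·(16L)^(1/2) = 32.
Solving, L = 16 and K = 256.

L* = 16, K* = 256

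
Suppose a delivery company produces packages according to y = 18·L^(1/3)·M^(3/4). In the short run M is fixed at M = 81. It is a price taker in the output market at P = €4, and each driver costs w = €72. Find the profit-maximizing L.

L* = 27

With M = 81, MP_L = (1/3)·18·L^(-2/3)·81^(3/4) = 162·L^(-2/3).
Profit maximization for a price taker requires P·MP_L = w: 4·162·L^(-2/3) = 72.
So L^(-2/3) = 1/9, which gives L = 27.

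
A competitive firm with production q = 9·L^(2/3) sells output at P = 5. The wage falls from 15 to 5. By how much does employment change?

ΔL = 208

From P·MP_L = w with MP_L = 6·L^(-1/3), the labor demand is L(w) = (30/w)^(3).
At w = 15: L = 8. At w = 5: L = 216.
ΔL = 216 − 8 = 208.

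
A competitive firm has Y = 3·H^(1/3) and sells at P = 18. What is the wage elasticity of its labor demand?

ε = -1.5

MP_H = (1/3)·3·H^(-2/3), so P·MP_H = w gives 18·H^(-2/3) = w.
Solving, H(w) = (18/w)^(3/2). This is a constant-elasticity form: H ∝ w^(−3/2), so ε = −3/2.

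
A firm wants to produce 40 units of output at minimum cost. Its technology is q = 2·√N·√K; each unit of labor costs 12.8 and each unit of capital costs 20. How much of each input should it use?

N* = 25, K* = 16

Cost minimization requires the marginal rate of technical substitution to equal the input-price ratio: MP_N/MP_K = w/r.
Here MP_N/MP_K = (1/2)·(K/N)/(1/2) = (K/N). Setting this equal to 12.8/20 = 0.64 gives K = 0.64N.
Substituting into q = 40: 2·N^(1/2)·(0.64N)^(1/2) = 40.
Solving, N = 25 and K = 16.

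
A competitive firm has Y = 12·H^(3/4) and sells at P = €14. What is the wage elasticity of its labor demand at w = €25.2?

ε = -4

MP_H = (3/4)·12·H^(-1/4), so P·MP_H = w gives 126·H^(-1/4) = w.
Solving, H(w) = (126/w)^(4). This is a constant-elasticity form: H ∝ w^(−4), so ε = −4.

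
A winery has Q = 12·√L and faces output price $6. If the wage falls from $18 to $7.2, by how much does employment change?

From P·MP_L = w with MP_L = 6·L^(-1/2), the labor demand is L(w) = (36/w)^(2).
At w = 18: L = 4. At w = 7.2: L = 25.
ΔL = 25 − 4 = 21.

ΔL = 21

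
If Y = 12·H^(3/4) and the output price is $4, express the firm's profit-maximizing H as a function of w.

MP_H = (3/4)·12·H^(-1/4) = 9·H^(-1/4).
Setting P·MP_H = w: 36·H^(-1/4) = w.
Solving for H: H^(-1/4) = w/36, so H = (36/w)^(4).

H(w) = 1679616/w^(4)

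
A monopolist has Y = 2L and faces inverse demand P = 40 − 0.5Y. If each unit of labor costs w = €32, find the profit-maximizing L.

Marginal revenue from the inverse demand is MR = 40 − Y.
The marginal product is MP_L = 2.
A monopolist hires until marginal revenue product equals the wage: MR·MP_L = w.
(40 − 2L)·2 = 32, so L = 12.

L* = 12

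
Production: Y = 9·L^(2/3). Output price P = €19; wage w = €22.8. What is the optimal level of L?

L* = 125

MP_L = (2/3)·9·L^(-1/3) = 6·L^(-1/3).
Profit maximization for a price taker requires P·MP_L = w: 19·6·L^(-1/3) = 22.8.
So L^(-1/3) = 0.2, which gives L = 125.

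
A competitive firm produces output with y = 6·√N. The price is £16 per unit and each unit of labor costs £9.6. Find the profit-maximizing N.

N* = 25

MP_N = (1/2)·6·N^(-1/2) = 3·N^(-1/2).
Profit maximization for a price taker requires P·MP_N = w: 16·3·N^(-1/2) = 9.6.
So N^(-1/2) = 0.2, which gives N = 25.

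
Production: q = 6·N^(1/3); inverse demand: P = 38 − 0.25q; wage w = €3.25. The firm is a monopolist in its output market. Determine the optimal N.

Marginal revenue from the inverse demand is MR = 38 − 0.5q.
The marginal product is MP_N = 2·N^(-2/3).
A monopolist hires until marginal revenue product equals the wage: MR·MP_N = w.
At N, q = 6·N^(1/3). Substituting and solving: (38 − 3·N^(1/3))·2·N^(-2/3) = 3.25 gives N = 64.

N* = 64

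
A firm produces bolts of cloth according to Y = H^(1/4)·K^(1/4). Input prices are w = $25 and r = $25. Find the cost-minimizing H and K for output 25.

H* = 625, K* = 625

Cost minimization requires the marginal rate of technical substitution to equal the input-price ratio: MP_H/MP_K = w/r.
Here MP_H/MP_K = (1/4)·(K/H)/(1/4) = (K/H). Setting this equal to 25/25 = 1 gives K = H.
Substituting into Y = 25: H^(1/4)·(H)^(1/4) = 25.
Solving, H = 625 and K = 625.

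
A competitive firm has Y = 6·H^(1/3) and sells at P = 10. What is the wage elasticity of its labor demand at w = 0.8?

MP_H = (1/3)·6·H^(-2/3), so P·MP_H = w gives 20·H^(-2/3) = w.
Solving, H(w) = (20/w)^(3/2). This is a constant-elasticity form: H ∝ w^(−3/2), so ε = −3/2.

ε = -1.5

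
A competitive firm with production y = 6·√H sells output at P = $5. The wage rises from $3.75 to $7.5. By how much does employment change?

ΔH = -12

From P·MP_H = w with MP_H = 3·H^(-1/2), the labor demand is H(w) = (15/w)^(2).
At w = 3.75: H = 16. At w = 7.5: H = 4.
ΔH = 4 − 16 = -12.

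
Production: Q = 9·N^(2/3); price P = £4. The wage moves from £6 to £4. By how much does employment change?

ΔN = 152

From P·MP_N = w with MP_N = 6·N^(-1/3), the labor demand is N(w) = (24/w)^(3).
At w = 6: N = 64. At w = 4: N = 216.
ΔN = 216 − 64 = 152.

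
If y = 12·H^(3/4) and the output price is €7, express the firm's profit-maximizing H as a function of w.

MP_H = (3/4)·12·H^(-1/4) = 9·H^(-1/4).
Setting P·MP_H = w: 63·H^(-1/4) = w.
Solving for H: H^(-1/4) = w/63, so H = (63/w)^(4).

H(w) = (63/w)^(4)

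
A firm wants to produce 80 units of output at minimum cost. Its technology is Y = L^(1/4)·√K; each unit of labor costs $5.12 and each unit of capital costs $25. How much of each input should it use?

Cost minimization requires the marginal rate of technical substitution to equal the input-price ratio: MP_L/MP_K = w/r.
Here MP_L/MP_K = (1/4)·(K/L)/(1/2) = 0.5·(K/L). Setting this equal to 5.12/25 = 0.2048 gives K = 0.4096L.
Substituting into Y = 80: L^(1/4)·(0.4096L)^(1/2) = 80.
Solving, L = 625 and K = 256.

L* = 625, K* = 256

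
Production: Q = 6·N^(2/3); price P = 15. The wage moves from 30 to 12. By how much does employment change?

ΔN = 117

From P·MP_N = w with MP_N = 4·N^(-1/3), the labor demand is N(w) = (60/w)^(3).
At w = 30: N = 8. At w = 12: N = 125.
ΔN = 125 − 8 = 117.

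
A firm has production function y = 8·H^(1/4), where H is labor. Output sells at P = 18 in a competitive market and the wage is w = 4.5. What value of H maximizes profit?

MP_H = (1/4)·8·H^(-3/4) = 2·H^(-3/4).
Profit maximization for a price taker requires P·MP_H = w: 18·2·H^(-3/4) = 4.5.
So H^(-3/4) = 0.125, which gives H = 16.

H* = 16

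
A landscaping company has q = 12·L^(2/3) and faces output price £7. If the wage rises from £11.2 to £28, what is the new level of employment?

L* = 8

From P·MP_L = w with MP_L = 8·L^(-1/3), the labor demand is L(w) = (56/w)^(3).
At w = 11.2: L = 125. At w = 28: L = 8.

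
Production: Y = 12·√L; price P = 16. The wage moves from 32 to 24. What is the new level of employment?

From P·MP_L = w with MP_L = 6·L^(-1/2), the labor demand is L(w) = (96/w)^(2).
At w = 32: L = 9. At w = 24: L = 16.

L* = 16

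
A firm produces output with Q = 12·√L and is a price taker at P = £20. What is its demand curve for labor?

L(w) = 14400/w²

MP_L = (1/2)·12·L^(-1/2) = 6·L^(-1/2).
Setting P·MP_L = w: 120·L^(-1/2) = w.
Solving for L: L^(-1/2) = w/120, so L = (120/w)^(2).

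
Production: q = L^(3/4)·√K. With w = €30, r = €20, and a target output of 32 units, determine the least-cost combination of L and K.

Cost minimization requires the marginal rate of technical substitution to equal the input-price ratio: MP_L/MP_K = w/r.
Here MP_L/MP_K = (3/4)·(K/L)/(1/2) = 1.5·(K/L). Setting this equal to 30/20 = 1.5 gives K = L.
Substituting into q = 32: L^(3/4)·(L)^(1/2) = 32.
Solving, L = 16 and K = 16.

L* = 16, K* = 16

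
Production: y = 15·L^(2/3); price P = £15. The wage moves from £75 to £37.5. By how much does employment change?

From P·MP_L = w with MP_L = 10·L^(-1/3), the labor demand is L(w) = (150/w)^(3).
At w = 75: L = 8. At w = 37.5: L = 64.
ΔL = 64 − 8 = 56.

ΔL = 56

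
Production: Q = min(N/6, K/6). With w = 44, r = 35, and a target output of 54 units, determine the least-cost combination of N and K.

N* = 324, K* = 324

With a fixed-proportions technology, the cost-minimizing bundle uses no slack in either input: N/6 = K/6 = Q.
So N = 6·54 = 324 and K = 6·54 = 324.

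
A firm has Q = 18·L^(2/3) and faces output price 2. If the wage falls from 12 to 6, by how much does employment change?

ΔL = 56

From P·MP_L = w with MP_L = 12·L^(-1/3), the labor demand is L(w) = (24/w)^(3).
At w = 12: L = 8. At w = 6: L = 64.
ΔL = 64 − 8 = 56.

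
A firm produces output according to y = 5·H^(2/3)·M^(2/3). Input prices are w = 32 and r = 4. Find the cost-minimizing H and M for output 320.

Cost minimization requires the marginal rate of technical substitution to equal the input-price ratio: MP_H/MP_M = w/r.
Here MP_H/MP_M = (2/3)·(M/H)/(2/3) = (M/H). Setting this equal to 32/4 = 8 gives M = 8H.
Substituting into y = 320: 5·H^(2/3)·(8H)^(2/3) = 320.
Solving, H = 8 and M = 64.

H* = 8, M* = 64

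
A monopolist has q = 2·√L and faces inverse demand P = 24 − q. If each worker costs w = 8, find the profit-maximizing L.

L* = 4

Marginal revenue from the inverse demand is MR = 24 − 2q.
The marginal product is MP_L = L^(-1/2).
A monopolist hires until marginal revenue product equals the wage: MR·MP_L = w.
At L, q = 2·√L. Substituting and solving: (24 − 4·√L)·L^(-1/2) = 8 gives L = 4.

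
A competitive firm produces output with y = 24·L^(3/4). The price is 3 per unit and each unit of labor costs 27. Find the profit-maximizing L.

MP_L = (3/4)·24·L^(-1/4) = 18·L^(-1/4).
Profit maximization for a price taker requires P·MP_L = w: 3·18·L^(-1/4) = 27.
So L^(-1/4) = 0.5, which gives L = 16.

L* = 16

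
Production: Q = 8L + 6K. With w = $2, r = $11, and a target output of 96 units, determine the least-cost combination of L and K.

L* = 12, K* = 0

The inputs are perfect substitutes, so the firm uses whichever has the lower cost per unit of output.
Cost per unit of output via L is w/8 = 0.25; via K it is r/6 = 11/6. L is cheaper.
Producing Q = 96 with L alone: L = 12, K = 0.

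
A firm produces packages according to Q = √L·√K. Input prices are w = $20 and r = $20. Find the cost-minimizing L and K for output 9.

L* = 9, K* = 9

Cost minimization requires the marginal rate of technical substitution to equal the input-price ratio: MP_L/MP_K = w/r.
Here MP_L/MP_K = (1/2)·(K/L)/(1/2) = (K/L). Setting this equal to 20/20 = 1 gives K = L.
Substituting into Q = 9: L^(1/2)·(L)^(1/2) = 9.
Solving, L = 9 and K = 9.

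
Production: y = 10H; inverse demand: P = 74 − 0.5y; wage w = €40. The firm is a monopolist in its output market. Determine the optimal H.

Marginal revenue from the inverse demand is MR = 74 − y.
The marginal product is MP_H = 10.
A monopolist hires until marginal revenue product equals the wage: MR·MP_H = w.
(74 − 10H)·10 = 40, so H = 7.

H* = 7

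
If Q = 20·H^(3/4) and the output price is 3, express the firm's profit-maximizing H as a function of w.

MP_H = (3/4)·20·H^(-1/4) = 15·H^(-1/4).
Setting P·MP_H = w: 45·H^(-1/4) = w.
Solving for H: H^(-1/4) = w/45, so H = (45/w)^(4).

H(w) = 4100625/w^(4)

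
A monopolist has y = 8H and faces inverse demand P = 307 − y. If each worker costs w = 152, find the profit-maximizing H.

Marginal revenue from the inverse demand is MR = 307 − 2y.
The marginal product is MP_H = 8.
A monopolist hires until marginal revenue product equals the wage: MR·MP_H = w.
(307 − 16H)·8 = 152, so H = 18.

H* = 18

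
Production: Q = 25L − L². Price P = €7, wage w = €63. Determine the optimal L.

L* = 8

The marginal product of L is MP_L = 25 − 2L.
A price-taking firm hires until the value of the marginal product equals the wage: P·MP_L = w, so 7·(25 − 2L) = 63.
Then 25 − 2L = 9, giving L = 8.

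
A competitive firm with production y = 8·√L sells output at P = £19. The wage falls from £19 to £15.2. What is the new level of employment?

L* = 25

From P·MP_L = w with MP_L = 4·L^(-1/2), the labor demand is L(w) = (76/w)^(2).
At w = 19: L = 16. At w = 15.2: L = 25.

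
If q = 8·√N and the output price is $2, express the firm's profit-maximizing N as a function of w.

MP_N = (1/2)·8·N^(-1/2) = 4·N^(-1/2).
Setting P·MP_N = w: 8·N^(-1/2) = w.
Solving for N: N^(-1/2) = w/8, so N = (8/w)^(2).

N(w) = 64/w²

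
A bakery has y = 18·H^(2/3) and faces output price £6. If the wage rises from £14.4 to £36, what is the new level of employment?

From P·MP_H = w with MP_H = 12·H^(-1/3), the labor demand is H(w) = (72/w)^(3).
At w = 14.4: H = 125. At w = 36: H = 8.

H* = 8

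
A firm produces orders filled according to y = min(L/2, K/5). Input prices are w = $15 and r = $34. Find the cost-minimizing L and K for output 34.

With a fixed-proportions technology, the cost-minimizing bundle uses no slack in either input: L/2 = K/5 = y.
So L = 2·34 = 68 and K = 5·34 = 170.

L* = 68, K* = 170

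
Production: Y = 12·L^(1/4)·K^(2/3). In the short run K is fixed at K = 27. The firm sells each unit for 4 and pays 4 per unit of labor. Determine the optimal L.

L* = 81

With K = 27, MP_L = (1/4)·12·L^(-3/4)·27^(2/3) = 27·L^(-3/4).
Profit maximization for a price taker requires P·MP_L = w: 4·27·L^(-3/4) = 4.
So L^(-3/4) = 1/27, which gives L = 81.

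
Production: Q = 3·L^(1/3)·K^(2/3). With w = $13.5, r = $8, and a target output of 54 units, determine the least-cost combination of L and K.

L* = 8, K* = 27

Cost minimization requires the marginal rate of technical substitution to equal the input-price ratio: MP_L/MP_K = w/r.
Here MP_L/MP_K = (1/3)·(K/L)/(2/3) = 0.5·(K/L). Setting this equal to 13.5/8 = 1.6875 gives K = 3.375L.
Substituting into Q = 54: 3·L^(1/3)·(3.375L)^(2/3) = 54.
Solving, L = 8 and K = 27.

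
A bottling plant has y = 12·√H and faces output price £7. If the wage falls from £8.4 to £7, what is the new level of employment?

From P·MP_H = w with MP_H = 6·H^(-1/2), the labor demand is H(w) = (42/w)^(2).
At w = 8.4: H = 25. At w = 7: H = 36.

H* = 36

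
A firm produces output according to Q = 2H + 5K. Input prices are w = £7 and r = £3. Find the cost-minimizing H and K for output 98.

H* = 0, K* = 19.6

The inputs are perfect substitutes, so the firm uses whichever has the lower cost per unit of output.
Cost per unit of output via H is w/2 = 3.5; via K it is r/5 = 0.6. K is cheaper.
Producing Q = 98 with K alone: H = 0, K = 19.6.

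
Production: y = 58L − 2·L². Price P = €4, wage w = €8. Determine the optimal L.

L* = 14

The marginal product of L is MP_L = 58 − 4L.
A price-taking firm hires until the value of the marginal product equals the wage: P·MP_L = w, so 4·(58 − 4L) = 8.
Then 58 − 4L = 2, giving L = 14.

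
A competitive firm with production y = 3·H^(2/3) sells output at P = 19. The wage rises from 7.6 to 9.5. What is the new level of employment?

From P·MP_H = w with MP_H = 2·H^(-1/3), the labor demand is H(w) = (38/w)^(3).
At w = 7.6: H = 125. At w = 9.5: H = 64.

H* = 64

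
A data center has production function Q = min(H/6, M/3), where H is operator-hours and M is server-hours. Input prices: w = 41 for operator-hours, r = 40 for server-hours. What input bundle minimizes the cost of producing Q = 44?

With a fixed-proportions technology, the cost-minimizing bundle uses no slack in either input: H/6 = M/3 = Q.
So H = 6·44 = 264 and M = 3·44 = 132.

H* = 264, M* = 132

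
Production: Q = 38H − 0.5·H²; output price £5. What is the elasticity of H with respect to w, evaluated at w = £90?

ε = -0.9

From P·MP_H = w with MP_H = 38 − H, labor demand is H(w) = 38 − w/5.
dH/dw = −1/(5) = -0.2.
At w = 90, H = 20, so ε = (dH/dw)·(w/H) = (-0.2)·(90/20) = -0.9.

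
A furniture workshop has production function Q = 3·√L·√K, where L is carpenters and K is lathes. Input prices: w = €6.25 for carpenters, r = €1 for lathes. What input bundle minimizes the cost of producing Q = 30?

L* = 4, K* = 25

Cost minimization requires the marginal rate of technical substitution to equal the input-price ratio: MP_L/MP_K = w/r.
Here MP_L/MP_K = (1/2)·(K/L)/(1/2) = (K/L). Setting this equal to 6.25/1 = 6.25 gives K = 6.25L.
Substituting into Q = 30: 3·L^(1/2)·(6.25L)^(1/2) = 30.
Solving, L = 4 and K = 25.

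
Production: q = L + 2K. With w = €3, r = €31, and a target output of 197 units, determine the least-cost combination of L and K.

The inputs are perfect substitutes, so the firm uses whichever has the lower cost per unit of output.
Cost per unit of output via L is 3; via K it is 15.5. L is cheaper.
Producing q = 197 with L alone: L = 197, K = 0.

L* = 197, K* = 0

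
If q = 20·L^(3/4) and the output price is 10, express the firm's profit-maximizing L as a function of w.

L(w) = (150/w)^(4)

MP_L = (3/4)·20·L^(-1/4) = 15·L^(-1/4).
Setting P·MP_L = w: 150·L^(-1/4) = w.
Solving for L: L^(-1/4) = w/150, so L = (150/w)^(4).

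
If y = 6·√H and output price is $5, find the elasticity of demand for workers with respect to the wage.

ε = -2

MP_H = (1/2)·6·H^(-1/2), so P·MP_H = w gives 15·H^(-1/2) = w.
Solving, H(w) = (15/w)^(2). This is a constant-elasticity form: H ∝ w^(−2), so ε = −2.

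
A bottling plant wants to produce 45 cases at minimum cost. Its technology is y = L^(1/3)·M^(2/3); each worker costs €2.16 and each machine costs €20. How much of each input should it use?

L* = 125, M* = 27

Cost minimization requires the marginal rate of technical substitution to equal the input-price ratio: MP_L/MP_M = w/r.
Here MP_L/MP_M = (1/3)·(M/L)/(2/3) = 0.5·(M/L). Setting this equal to 2.16/20 = 0.108 gives M = 0.216L.
Substituting into y = 45: L^(1/3)·(0.216L)^(2/3) = 45.
Solving, L = 125 and M = 27.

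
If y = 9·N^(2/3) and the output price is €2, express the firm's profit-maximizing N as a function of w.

N(w) = 1728/w³

MP_N = (2/3)·9·N^(-1/3) = 6·N^(-1/3).
Setting P·MP_N = w: 12·N^(-1/3) = w.
Solving for N: N^(-1/3) = w/12, so N = (12/w)^(3).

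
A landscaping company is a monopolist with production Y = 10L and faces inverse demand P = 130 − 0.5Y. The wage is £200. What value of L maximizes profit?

L* = 11

Marginal revenue from the inverse demand is MR = 130 − Y.
The marginal product is MP_L = 10.
A monopolist hires until marginal revenue product equals the wage: MR·MP_L = w.
(130 − 10L)·10 = 200, so L = 11.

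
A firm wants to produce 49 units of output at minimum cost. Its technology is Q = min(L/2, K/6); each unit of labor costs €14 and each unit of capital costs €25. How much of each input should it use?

With a fixed-proportions technology, the cost-minimizing bundle uses no slack in either input: L/2 = K/6 = Q.
So L = 2·49 = 98 and K = 6·49 = 294.

L* = 98, K* = 294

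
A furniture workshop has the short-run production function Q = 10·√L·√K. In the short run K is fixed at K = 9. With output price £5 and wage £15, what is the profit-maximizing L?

With K = 9, MP_L = (1/2)·10·L^(-1/2)·9^(1/2) = 15·L^(-1/2).
Profit maximization for a price taker requires P·MP_L = w: 5·15·L^(-1/2) = 15.
So L^(-1/2) = 0.2, which gives L = 25.

L* = 25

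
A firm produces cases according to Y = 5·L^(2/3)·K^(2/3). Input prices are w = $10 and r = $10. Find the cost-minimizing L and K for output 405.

L* = 27, K* = 27

Cost minimization requires the marginal rate of technical substitution to equal the input-price ratio: MP_L/MP_K = w/r.
Here MP_L/MP_K = (2/3)·(K/L)/(2/3) = (K/L). Setting this equal to 10/10 = 1 gives K = L.
Substituting into Y = 405: 5·L^(2/3)·(L)^(2/3) = 405.
Solving, L = 27 and K = 27.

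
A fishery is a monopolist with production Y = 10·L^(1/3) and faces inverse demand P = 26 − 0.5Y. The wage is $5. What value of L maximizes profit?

L* = 8

Marginal revenue from the inverse demand is MR = 26 − Y.
The marginal product is MP_L = (10/3)·L^(-2/3).
A monopolist hires until marginal revenue product equals the wage: MR·MP_L = w.
At L, Y = 10·L^(1/3). Substituting and solving: (26 − 10·L^(1/3))·(10/3)·L^(-2/3) = 5 gives L = 8.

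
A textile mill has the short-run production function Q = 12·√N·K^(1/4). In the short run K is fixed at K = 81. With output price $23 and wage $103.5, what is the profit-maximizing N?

With K = 81, MP_N = (1/2)·12·N^(-1/2)·81^(1/4) = 18·N^(-1/2).
Profit maximization for a price taker requires P·MP_N = w: 23·18·N^(-1/2) = 103.5.
So N^(-1/2) = 0.25, which gives N = 16.

N* = 16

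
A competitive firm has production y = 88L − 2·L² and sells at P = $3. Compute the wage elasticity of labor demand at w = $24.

From P·MP_L = w with MP_L = 88 − 4L, labor demand is L(w) = (88 − w/3)/4.
dL/dw = −1/(12) = -1/12.
At w = 24, L = 20, so ε = (dL/dw)·(w/L) = (-1/12)·(24/20) = -0.1.

ε = -0.1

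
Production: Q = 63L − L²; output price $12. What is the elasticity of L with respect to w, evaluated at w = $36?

ε = -0.05

From P·MP_L = w with MP_L = 63 − 2L, labor demand is L(w) = (63 − w/12)/2.
dL/dw = −1/(24) = -1/24.
At w = 36, L = 30, so ε = (dL/dw)·(w/L) = (-1/24)·(36/30) = -0.05.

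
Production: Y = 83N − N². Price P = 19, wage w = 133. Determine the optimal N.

N* = 38

The marginal product of N is MP_N = 83 − 2N.
A price-taking firm hires until the value of the marginal product equals the wage: P·MP_N = w, so 19·(83 − 2N) = 133.
Then 83 − 2N = 7, giving N = 38.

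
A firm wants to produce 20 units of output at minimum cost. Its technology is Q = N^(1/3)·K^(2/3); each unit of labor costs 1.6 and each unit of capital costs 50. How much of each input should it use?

N* = 125, K* = 8

Cost minimization requires the marginal rate of technical substitution to equal the input-price ratio: MP_N/MP_K = w/r.
Here MP_N/MP_K = (1/3)·(K/N)/(2/3) = 0.5·(K/N). Setting this equal to 1.6/50 = 0.032 gives K = 0.064N.
Substituting into Q = 20: N^(1/3)·(0.064N)^(2/3) = 20.
Solving, N = 125 and K = 8.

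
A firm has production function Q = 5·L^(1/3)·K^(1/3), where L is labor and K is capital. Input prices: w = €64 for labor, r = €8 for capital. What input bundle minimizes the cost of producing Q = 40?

L* = 8, K* = 64

Cost minimization requires the marginal rate of technical substitution to equal the input-price ratio: MP_L/MP_K = w/r.
Here MP_L/MP_K = (1/3)·(K/L)/(1/3) = (K/L). Setting this equal to 64/8 = 8 gives K = 8L.
Substituting into Q = 40: 5·L^(1/3)·(8L)^(1/3) = 40.
Solving, L = 8 and K = 64.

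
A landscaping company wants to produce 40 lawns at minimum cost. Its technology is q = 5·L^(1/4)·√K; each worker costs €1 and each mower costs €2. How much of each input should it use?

L* = 16, K* = 16

Cost minimization requires the marginal rate of technical substitution to equal the input-price ratio: MP_L/MP_K = w/r.
Here MP_L/MP_K = (1/4)·(K/L)/(1/2) = 0.5·(K/L). Setting this equal to 1/2 = 0.5 gives K = L.
Substituting into q = 40: 5·L^(1/4)·(L)^(1/2) = 40.
Solving, L = 16 and K = 16.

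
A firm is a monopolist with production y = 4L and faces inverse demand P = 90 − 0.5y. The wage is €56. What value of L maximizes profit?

L* = 19

Marginal revenue from the inverse demand is MR = 90 − y.
The marginal product is MP_L = 4.
A monopolist hires until marginal revenue product equals the wage: MR·MP_L = w.
(90 − 4L)·4 = 56, so L = 19.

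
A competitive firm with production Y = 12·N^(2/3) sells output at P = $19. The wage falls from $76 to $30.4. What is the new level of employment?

From P·MP_N = w with MP_N = 8·N^(-1/3), the labor demand is N(w) = (152/w)^(3).
At w = 76: N = 8. At w = 30.4: N = 125.

N* = 125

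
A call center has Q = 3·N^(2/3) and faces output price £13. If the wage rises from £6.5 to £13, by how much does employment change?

ΔN = -56

From P·MP_N = w with MP_N = 2·N^(-1/3), the labor demand is N(w) = (26/w)^(3).
At w = 6.5: N = 64. At w = 13: N = 8.
ΔN = 8 − 64 = -56.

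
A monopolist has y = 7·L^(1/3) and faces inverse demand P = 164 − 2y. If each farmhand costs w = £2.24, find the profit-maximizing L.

Marginal revenue from the inverse demand is MR = 164 − 4y.
The marginal product is MP_L = (7/3)·L^(-2/3).
A monopolist hires until marginal revenue product equals the wage: MR·MP_L = w.
At L, y = 7·L^(1/3). Substituting and solving: (164 − 28·L^(1/3))·(7/3)·L^(-2/3) = 2.24 gives L = 125.

L* = 125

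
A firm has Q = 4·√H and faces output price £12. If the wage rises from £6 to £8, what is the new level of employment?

From P·MP_H = w with MP_H = 2·H^(-1/2), the labor demand is H(w) = (24/w)^(2).
At w = 6: H = 16. At w = 8: H = 9.

H* = 9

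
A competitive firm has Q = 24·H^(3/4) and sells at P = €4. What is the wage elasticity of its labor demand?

MP_H = (3/4)·24·H^(-1/4), so P·MP_H = w gives 72·H^(-1/4) = w.
Solving, H(w) = (72/w)^(4). This is a constant-elasticity form: H ∝ w^(−4), so ε = −4.

ε = -4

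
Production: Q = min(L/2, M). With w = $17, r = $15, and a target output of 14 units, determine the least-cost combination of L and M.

L* = 28, M* = 14

With a fixed-proportions technology, the cost-minimizing bundle uses no slack in either input: L/2 = M = Q.
So L = 2·14 = 28 and M = 14.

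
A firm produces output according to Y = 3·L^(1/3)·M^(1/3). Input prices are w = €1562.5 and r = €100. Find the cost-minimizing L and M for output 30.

Cost minimization requires the marginal rate of technical substitution to equal the input-price ratio: MP_L/MP_M = w/r.
Here MP_L/MP_M = (1/3)·(M/L)/(1/3) = (M/L). Setting this equal to 1562.5/100 = 15.625 gives M = 15.625L.
Substituting into Y = 30: 3·L^(1/3)·(15.625L)^(1/3) = 30.
Solving, L = 8 and M = 125.

L* = 8, M* = 125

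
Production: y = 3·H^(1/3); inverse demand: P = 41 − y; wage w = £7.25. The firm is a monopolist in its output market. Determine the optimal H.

H* = 8

Marginal revenue from the inverse demand is MR = 41 − 2y.
The marginal product is MP_H = H^(-2/3).
A monopolist hires until marginal revenue product equals the wage: MR·MP_H = w.
At H, y = 3·H^(1/3). Substituting and solving: (41 − 6·H^(1/3))·H^(-2/3) = 7.25 gives H = 8.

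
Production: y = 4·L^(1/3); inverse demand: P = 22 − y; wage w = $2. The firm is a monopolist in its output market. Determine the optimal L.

L* = 8

Marginal revenue from the inverse demand is MR = 22 − 2y.
The marginal product is MP_L = (4/3)·L^(-2/3).
A monopolist hires until marginal revenue product equals the wage: MR·MP_L = w.
At L, y = 4·L^(1/3). Substituting and solving: (22 − 8·L^(1/3))·(4/3)·L^(-2/3) = 2 gives L = 8.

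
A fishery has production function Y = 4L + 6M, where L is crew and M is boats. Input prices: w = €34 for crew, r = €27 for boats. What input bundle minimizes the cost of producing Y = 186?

L* = 0, M* = 31

The inputs are perfect substitutes, so the firm uses whichever has the lower cost per unit of output.
Cost per unit of output via L is w/4 = 8.5; via M it is r/6 = 4.5. M is cheaper.
Producing Y = 186 with M alone: L = 0, M = 31.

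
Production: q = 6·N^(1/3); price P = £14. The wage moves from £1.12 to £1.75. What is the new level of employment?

From P·MP_N = w with MP_N = 2·N^(-2/3), the labor demand is N(w) = (28/w)^(3/2).
At w = 1.12: N = 125. At w = 1.75: N = 64.

N* = 64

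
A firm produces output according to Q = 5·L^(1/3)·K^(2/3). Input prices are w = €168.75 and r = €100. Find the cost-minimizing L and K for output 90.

L* = 8, K* = 27

Cost minimization requires the marginal rate of technical substitution to equal the input-price ratio: MP_L/MP_K = w/r.
Here MP_L/MP_K = (1/3)·(K/L)/(2/3) = 0.5·(K/L). Setting this equal to 168.75/100 = 1.6875 gives K = 3.375L.
Substituting into Q = 90: 5·L^(1/3)·(3.375L)^(2/3) = 90.
Solving, L = 8 and K = 27.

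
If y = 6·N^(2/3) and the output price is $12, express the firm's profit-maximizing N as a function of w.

MP_N = (2/3)·6·N^(-1/3) = 4·N^(-1/3).
Setting P·MP_N = w: 48·N^(-1/3) = w.
Solving for N: N^(-1/3) = w/48, so N = (48/w)^(3).

N(w) = 110592/w³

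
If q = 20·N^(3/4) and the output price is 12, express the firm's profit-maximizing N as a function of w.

N(w) = (180/w)^(4)

MP_N = (3/4)·20·N^(-1/4) = 15·N^(-1/4).
Setting P·MP_N = w: 180·N^(-1/4) = w.
Solving for N: N^(-1/4) = w/180, so N = (180/w)^(4).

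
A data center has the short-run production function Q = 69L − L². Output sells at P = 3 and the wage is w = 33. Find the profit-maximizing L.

The marginal product of L is MP_L = 69 − 2L.
A price-taking firm hires until the value of the marginal product equals the wage: P·MP_L = w, so 3·(69 − 2L) = 33.
Then 69 − 2L = 11, giving L = 29.

L* = 29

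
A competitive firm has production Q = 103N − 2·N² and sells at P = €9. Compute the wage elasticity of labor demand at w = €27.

From P·MP_N = w with MP_N = 103 − 4N, labor demand is N(w) = (103 − w/9)/4.
dN/dw = −1/(36) = -1/36.
At w = 27, N = 25, so ε = (dN/dw)·(w/N) = (-1/36)·(27/25) = -0.03.

ε = -0.03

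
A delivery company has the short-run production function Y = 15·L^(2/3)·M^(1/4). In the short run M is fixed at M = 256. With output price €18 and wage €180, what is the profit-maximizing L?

With M = 256, MP_L = (2/3)·15·L^(-1/3)·256^(1/4) = 40·L^(-1/3).
Profit maximization for a price taker requires P·MP_L = w: 18·40·L^(-1/3) = 180.
So L^(-1/3) = 0.25, which gives L = 64.

L* = 64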